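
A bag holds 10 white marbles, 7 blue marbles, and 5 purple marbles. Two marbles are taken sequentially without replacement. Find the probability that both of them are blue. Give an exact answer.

P = 7/22 × 6/21 = 42/462 = 1/11.

1/11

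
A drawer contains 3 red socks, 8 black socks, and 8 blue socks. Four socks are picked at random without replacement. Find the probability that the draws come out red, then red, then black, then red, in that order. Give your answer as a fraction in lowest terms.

Each draw changes the counts, so multiply the conditional probabilities along the sequence:
P = 3/19 × 2/18 × 8/17 × 1/16 = 48/93024 = 1/1938.

1/1938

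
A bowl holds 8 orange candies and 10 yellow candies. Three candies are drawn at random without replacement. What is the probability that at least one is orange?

P(no orange) = 10/18 × 9/17 × 8/16 = 720/4896 = 5/34.
P(at least one) = 1 − 5/34 = 29/34.

29/34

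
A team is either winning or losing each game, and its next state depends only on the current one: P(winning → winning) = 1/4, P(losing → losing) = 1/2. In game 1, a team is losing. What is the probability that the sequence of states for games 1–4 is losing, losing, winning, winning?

1/16

Game 1 is given. For each transition, use the conditional probability from the current state:
P(losing | losing) = 1/2; P(winning | losing) = 1/2; P(winning | winning) = 1/4.
P = 1/2 × 1/2 × 1/4 = 1/16.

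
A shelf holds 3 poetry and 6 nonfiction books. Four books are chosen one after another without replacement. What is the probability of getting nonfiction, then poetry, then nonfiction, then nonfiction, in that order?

Multiply the probability of each draw given the previous ones:
P = 6/9 × 3/8 × 5/7 × 4/6 = 360/3024 = 5/42.

5/42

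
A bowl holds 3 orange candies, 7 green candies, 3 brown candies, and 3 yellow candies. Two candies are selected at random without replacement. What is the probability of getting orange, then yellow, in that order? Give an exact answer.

3/80

Each draw changes the counts, so multiply the conditional probabilities along the sequence:
P = 3/16 × 3/15 = 9/240 = 3/80.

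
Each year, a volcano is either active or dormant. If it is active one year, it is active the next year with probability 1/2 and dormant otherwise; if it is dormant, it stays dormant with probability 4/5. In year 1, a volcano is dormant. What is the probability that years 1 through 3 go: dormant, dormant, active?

4/25

Year 1 is given. For each transition, use the conditional probability from the current state:
P(dormant | dormant) = 4/5; P(active | dormant) = 1/5.
P = 4/5 × 1/5 = 4/25.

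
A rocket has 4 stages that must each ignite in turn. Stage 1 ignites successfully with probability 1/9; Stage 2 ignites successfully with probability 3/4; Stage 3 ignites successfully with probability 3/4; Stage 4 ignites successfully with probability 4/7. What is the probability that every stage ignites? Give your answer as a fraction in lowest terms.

1/28

The events are sequential, so multiply the conditional probabilities:
P = 1/9 × 3/4 × 3/4 × 4/7 = 36/1008 = 1/28.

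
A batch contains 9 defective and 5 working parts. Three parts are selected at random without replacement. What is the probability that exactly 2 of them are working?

One ordering (working drawn first) has probability 5/14 × 4/13 × 9/12 = 180/2184 = 15/182.
There are C(3,2) = 3 such orderings, each equally likely, so P = 3 × 15/182 = 45/182.

45/182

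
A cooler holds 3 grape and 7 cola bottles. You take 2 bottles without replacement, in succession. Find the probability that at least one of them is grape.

P(no grape) = 7/10 × 6/9 = 42/90 = 7/15.
P(at least one) = 1 − 7/15 = 8/15.

8/15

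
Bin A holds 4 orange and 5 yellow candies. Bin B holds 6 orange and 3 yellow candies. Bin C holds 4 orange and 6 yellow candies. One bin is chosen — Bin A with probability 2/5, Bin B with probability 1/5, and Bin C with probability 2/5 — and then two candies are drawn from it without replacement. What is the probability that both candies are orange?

61/300

From Bin A: P(both orange) = (4/9)(3/8) = 1/6.
From Bin B: P(both orange) = (6/9)(5/8) = 5/12.
From Bin C: P(both orange) = (4/10)(3/9) = 2/15.
Total probability = (2/5)(1/6) + (1/5)(5/12) + (2/5)(2/15) = 61/300.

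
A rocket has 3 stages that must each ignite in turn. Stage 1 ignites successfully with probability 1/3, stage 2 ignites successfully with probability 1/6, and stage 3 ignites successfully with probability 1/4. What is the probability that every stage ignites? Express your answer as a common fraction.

Multiplying along the chain,
P = 1/3 × 1/6 × 1/4 = 1/72.

1/72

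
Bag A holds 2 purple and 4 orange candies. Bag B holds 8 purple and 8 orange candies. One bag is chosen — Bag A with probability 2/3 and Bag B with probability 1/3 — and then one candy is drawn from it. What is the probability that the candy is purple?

From Bag A: P(purple) = 2/6.
From Bag B: P(purple) = 8/16.
Total probability = (2/3)(2/6) + (1/3)(8/16) = 7/18.

7/18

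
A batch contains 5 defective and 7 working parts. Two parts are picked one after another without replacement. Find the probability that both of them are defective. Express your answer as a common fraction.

P(all defective) = 5/12 × 4/11 = 20/132 = 5/33.

5/33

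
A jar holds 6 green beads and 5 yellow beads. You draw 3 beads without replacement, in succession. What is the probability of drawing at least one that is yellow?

P(no yellow) = 6/11 × 5/10 × 4/9 = 120/990 = 4/33.
P(at least one) = 1 − 4/33 = 29/33.

29/33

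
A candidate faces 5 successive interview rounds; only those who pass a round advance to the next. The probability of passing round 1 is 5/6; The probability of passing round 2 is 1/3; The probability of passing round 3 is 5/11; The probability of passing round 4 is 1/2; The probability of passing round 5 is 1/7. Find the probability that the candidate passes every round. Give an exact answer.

Each stage is reached only if all earlier stages succeed, so
P = 5/6 × 1/3 × 5/11 × 1/2 × 1/7 = 25/2772.

25/2772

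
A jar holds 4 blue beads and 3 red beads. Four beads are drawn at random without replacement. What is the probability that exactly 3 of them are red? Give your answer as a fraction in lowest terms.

One ordering (red drawn first) has probability 3/7 × 2/6 × 1/5 × 4/4 = 24/840 = 1/35.
There are C(4,3) = 4 such orderings, each equally likely, so P = 4 × 1/35 = 4/35.

4/35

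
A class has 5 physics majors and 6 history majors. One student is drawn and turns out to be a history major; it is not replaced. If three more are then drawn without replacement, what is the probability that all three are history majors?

1/12

After the first draw, 5 of the remaining 10 students are history majors.
P = 5/10 × 4/9 × 3/8 = 60/720 = 1/12.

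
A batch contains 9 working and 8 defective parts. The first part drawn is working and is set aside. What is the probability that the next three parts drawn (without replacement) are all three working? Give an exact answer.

1/10

With the first part removed, 8 working remain out of 16.
P = 8/16 × 7/15 × 6/14 = 336/3360 = 1/10.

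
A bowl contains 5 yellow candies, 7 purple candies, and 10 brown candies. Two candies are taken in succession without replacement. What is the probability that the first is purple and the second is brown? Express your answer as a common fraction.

5/33

Multiply the probability of each draw given the previous ones:
P = 7/22 × 10/21 = 70/462 = 5/33.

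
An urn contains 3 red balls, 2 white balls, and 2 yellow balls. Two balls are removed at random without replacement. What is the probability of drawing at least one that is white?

P(no white) = 5/7 × 4/6 = 20/42 = 10/21.
P(at least one) = 1 − 10/21 = 11/21.

11/21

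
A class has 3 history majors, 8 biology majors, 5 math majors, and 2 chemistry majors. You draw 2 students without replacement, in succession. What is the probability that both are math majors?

10/153

P(every draw is a math major) = 5/18 × 4/17 = 20/306 = 10/153.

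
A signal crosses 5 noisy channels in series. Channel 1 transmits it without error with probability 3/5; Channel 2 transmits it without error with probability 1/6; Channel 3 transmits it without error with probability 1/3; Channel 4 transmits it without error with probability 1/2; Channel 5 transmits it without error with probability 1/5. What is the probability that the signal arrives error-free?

1/300

Each stage is reached only if all earlier stages succeed, so
P = 3/5 × 1/6 × 1/3 × 1/2 × 1/5 = 3/900 = 1/300.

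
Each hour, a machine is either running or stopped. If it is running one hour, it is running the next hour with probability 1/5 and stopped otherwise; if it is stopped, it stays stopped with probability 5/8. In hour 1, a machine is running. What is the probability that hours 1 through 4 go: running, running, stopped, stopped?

1/10

Hour 1 is given. For each transition, use the conditional probability from the current state:
P(running | running) = 1/5; P(stopped | running) = 4/5; P(stopped | stopped) = 5/8.
P = 1/5 × 4/5 × 5/8 = 20/200 = 1/10.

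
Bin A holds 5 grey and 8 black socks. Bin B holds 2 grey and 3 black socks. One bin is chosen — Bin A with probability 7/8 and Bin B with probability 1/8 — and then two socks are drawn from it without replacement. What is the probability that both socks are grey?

389/3120

From Bin A: P(both grey) = (5/13)(4/12) = 5/39.
From Bin B: P(both grey) = (2/5)(1/4) = 1/10.
Total probability = (7/8)(5/39) + (1/8)(1/10) = 389/3120.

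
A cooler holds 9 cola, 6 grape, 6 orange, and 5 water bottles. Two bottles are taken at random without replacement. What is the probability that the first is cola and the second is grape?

27/325

Each draw changes the counts, so multiply the conditional probabilities along the sequence:
P = 9/26 × 6/25 = 54/650 = 27/325.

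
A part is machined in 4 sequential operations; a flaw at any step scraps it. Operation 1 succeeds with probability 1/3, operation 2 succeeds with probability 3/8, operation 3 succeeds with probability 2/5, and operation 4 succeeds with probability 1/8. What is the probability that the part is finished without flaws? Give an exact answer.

1/160

Multiplying along the chain,
P = 1/3 × 3/8 × 2/5 × 1/8 = 6/960 = 1/160.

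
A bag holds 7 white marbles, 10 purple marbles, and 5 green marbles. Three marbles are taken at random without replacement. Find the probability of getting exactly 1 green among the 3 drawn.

One ordering (green drawn first) has probability 5/22 × 17/21 × 16/20 = 1360/9240 = 34/231.
There are C(3,1) = 3 such orderings, each equally likely, so P = 3 × 34/231 = 34/77.

34/77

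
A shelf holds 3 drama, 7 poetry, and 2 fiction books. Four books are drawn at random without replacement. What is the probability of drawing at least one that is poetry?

P(no poetry) = 5/12 × 4/11 × 3/10 × 2/9 = 120/11880 = 1/99.
P(at least one) = 1 − 1/99 = 98/99.

98/99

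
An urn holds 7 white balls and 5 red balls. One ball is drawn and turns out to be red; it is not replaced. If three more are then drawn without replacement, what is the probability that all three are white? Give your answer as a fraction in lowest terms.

7/33

After the first draw, 7 of the remaining 11 balls are white.
P = 7/11 × 6/10 × 5/9 = 210/990 = 7/33.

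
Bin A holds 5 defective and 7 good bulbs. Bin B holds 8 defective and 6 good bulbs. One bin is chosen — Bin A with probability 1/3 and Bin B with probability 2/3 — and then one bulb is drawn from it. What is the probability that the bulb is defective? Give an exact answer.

131/252

From Bin A: P(defective) = 5/12.
From Bin B: P(defective) = 8/14.
Total probability = (1/3)(5/12) + (2/3)(8/14) = 131/252.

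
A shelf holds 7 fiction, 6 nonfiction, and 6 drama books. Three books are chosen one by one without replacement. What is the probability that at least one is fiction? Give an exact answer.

749/969

P(no fiction) = 12/19 × 11/18 × 10/17 = 1320/5814 = 220/969.
P(at least one) = 1 − 220/969 = 749/969.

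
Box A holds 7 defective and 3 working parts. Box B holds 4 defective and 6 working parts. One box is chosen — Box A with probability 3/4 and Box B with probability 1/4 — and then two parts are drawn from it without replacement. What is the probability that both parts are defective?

23/60

From Box A: P(both defective) = (7/10)(6/9) = 7/15.
From Box B: P(both defective) = (4/10)(3/9) = 2/15.
Total probability = (3/4)(7/15) + (1/4)(2/15) = 23/60.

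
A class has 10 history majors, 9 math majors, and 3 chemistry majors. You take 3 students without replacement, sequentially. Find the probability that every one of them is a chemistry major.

P(every draw is a chemistry major) = 3/22 × 2/21 × 1/20 = 6/9240 = 1/1540.

1/1540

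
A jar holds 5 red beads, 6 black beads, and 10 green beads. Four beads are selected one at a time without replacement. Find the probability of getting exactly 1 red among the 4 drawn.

One ordering (red drawn first) has probability 5/21 × 16/20 × 15/19 × 14/18 = 16800/143640 = 20/171.
There are C(4,1) = 4 such orderings, each equally likely, so P = 4 × 20/171 = 80/171.

80/171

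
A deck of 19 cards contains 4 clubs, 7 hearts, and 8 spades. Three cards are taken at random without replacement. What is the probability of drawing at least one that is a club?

514/969

P(no clubs) = 15/19 × 14/18 × 13/17 = 2730/5814 = 455/969.
P(at least one) = 1 − 455/969 = 514/969.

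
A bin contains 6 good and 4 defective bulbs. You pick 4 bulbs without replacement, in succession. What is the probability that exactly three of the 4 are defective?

One ordering (defective drawn first) has probability 4/10 × 3/9 × 2/8 × 6/7 = 144/5040 = 1/35.
There are C(4,3) = 4 such orderings, each equally likely, so P = 4 × 1/35 = 4/35.

4/35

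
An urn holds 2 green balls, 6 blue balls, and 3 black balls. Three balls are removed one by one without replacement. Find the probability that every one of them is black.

1/165

P = 3/11 × 2/10 × 1/9 = 6/990 = 1/165.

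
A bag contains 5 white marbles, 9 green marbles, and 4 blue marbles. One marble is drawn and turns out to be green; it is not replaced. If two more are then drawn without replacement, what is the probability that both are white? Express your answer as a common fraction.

After the first draw, 5 of the remaining 17 marbles are white.
P = 5/17 × 4/16 = 20/272 = 5/68.

5/68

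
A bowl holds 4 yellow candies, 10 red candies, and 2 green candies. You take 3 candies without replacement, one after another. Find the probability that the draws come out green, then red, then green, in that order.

Multiply the probability of each draw given the previous ones:
P = 2/16 × 10/15 × 1/14 = 20/3360 = 1/168.

1/168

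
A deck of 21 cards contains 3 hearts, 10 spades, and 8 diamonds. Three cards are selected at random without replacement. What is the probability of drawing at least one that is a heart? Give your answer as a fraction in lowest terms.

257/665

P(no hearts) = 18/21 × 17/20 × 16/19 = 4896/7980 = 408/665.
P(at least one) = 1 − 408/665 = 257/665.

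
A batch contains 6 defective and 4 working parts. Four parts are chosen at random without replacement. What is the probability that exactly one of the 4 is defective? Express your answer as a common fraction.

One ordering (defective drawn first) has probability 6/10 × 4/9 × 3/8 × 2/7 = 144/5040 = 1/35.
There are C(4,1) = 4 such orderings, each equally likely, so P = 4 × 1/35 = 4/35.

4/35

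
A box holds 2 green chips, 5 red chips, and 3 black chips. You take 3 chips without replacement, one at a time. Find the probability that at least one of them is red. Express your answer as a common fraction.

11/12

P(no red) = 5/10 × 4/9 × 3/8 = 60/720 = 1/12.
P(at least one) = 1 − 1/12 = 11/12.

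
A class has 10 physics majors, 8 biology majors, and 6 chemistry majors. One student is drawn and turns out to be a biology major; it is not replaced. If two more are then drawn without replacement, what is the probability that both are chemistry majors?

15/253

After the first draw, 6 of the remaining 23 students are chemistry majors.
P = 6/23 × 5/22 = 30/506 = 15/253.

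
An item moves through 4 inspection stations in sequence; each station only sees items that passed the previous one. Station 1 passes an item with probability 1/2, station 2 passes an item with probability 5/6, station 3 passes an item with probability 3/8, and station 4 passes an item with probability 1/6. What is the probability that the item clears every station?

5/192

Multiplying along the chain,
P = 1/2 × 5/6 × 3/8 × 1/6 = 15/576 = 5/192.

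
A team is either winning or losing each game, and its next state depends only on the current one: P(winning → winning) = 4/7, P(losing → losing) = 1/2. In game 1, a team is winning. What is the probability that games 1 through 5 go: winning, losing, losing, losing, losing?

3/56

Game 1 is given. For each transition, use the conditional probability from the current state:
P(losing | winning) = 3/7; P(losing | losing) = 1/2; P(losing | losing) = 1/2; P(losing | losing) = 1/2.
P = 3/7 × 1/2 × 1/2 × 1/2 = 3/56.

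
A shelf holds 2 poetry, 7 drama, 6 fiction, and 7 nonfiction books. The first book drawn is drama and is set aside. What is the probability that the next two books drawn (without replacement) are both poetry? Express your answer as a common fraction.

After the first draw, 2 of the remaining 21 books are poetry.
P = 2/21 × 1/20 = 2/420 = 1/210.

1/210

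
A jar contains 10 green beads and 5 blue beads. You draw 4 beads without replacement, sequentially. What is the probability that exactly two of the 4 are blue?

One ordering (blue drawn first) has probability 5/15 × 4/14 × 10/13 × 9/12 = 1800/32760 = 5/91.
There are C(4,2) = 6 such orderings, each equally likely, so P = 6 × 5/91 = 30/91.

30/91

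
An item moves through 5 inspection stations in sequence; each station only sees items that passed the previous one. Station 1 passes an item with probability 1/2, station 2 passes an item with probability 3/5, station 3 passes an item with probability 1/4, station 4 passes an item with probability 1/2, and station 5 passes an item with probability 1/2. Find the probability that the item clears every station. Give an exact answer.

Each stage is reached only if all earlier stages succeed, so
P = 1/2 × 3/5 × 1/4 × 1/2 × 1/2 = 3/160.

3/160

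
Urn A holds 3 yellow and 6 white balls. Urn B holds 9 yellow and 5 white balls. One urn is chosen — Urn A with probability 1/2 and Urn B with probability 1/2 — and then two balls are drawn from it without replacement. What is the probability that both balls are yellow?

523/2184

From Urn A: P(both yellow) = (3/9)(2/8) = 1/12.
From Urn B: P(both yellow) = (9/14)(8/13) = 36/91.
Total probability = (1/2)(1/12) + (1/2)(36/91) = 523/2184.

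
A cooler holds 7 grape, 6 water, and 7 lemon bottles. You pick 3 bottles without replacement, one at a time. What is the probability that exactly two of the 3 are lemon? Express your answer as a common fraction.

One ordering (lemon drawn first) has probability 7/20 × 6/19 × 13/18 = 546/6840 = 91/1140.
There are C(3,2) = 3 such orderings, each equally likely, so P = 3 × 91/1140 = 91/380.

91/380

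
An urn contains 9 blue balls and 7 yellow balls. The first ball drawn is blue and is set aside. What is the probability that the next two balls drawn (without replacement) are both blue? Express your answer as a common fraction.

4/15

With the first ball removed, 8 blue remain out of 15.
P = 8/15 × 7/14 = 56/210 = 4/15.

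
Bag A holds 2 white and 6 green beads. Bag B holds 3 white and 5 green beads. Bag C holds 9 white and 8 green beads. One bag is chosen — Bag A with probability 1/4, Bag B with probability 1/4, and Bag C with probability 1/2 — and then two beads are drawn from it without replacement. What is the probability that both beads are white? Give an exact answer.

20/119

From Bag A: P(both white) = (2/8)(1/7) = 1/28.
From Bag B: P(both white) = (3/8)(2/7) = 3/28.
From Bag C: P(both white) = (9/17)(8/16) = 9/34.
Total probability = (1/4)(1/28) + (1/4)(3/28) + (1/2)(9/34) = 20/119.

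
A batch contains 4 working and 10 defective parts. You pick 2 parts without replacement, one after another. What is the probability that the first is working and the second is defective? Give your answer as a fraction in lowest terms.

Each draw changes the counts, so multiply the conditional probabilities along the sequence:
P = 4/14 × 10/13 = 40/182 = 20/91.

20/91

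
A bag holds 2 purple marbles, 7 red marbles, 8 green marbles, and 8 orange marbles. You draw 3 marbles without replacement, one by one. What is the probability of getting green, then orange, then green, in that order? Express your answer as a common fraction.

56/1725

Each draw changes the counts, so multiply the conditional probabilities along the sequence:
P = 8/25 × 8/24 × 7/23 = 448/13800 = 56/1725.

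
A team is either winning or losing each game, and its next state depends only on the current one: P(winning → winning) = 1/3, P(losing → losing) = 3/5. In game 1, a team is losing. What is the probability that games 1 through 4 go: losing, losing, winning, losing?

4/25

Game 1 is given. For each transition, use the conditional probability from the current state:
P(losing | losing) = 3/5; P(winning | losing) = 2/5; P(losing | winning) = 2/3.
P = 3/5 × 2/5 × 2/3 = 12/75 = 4/25.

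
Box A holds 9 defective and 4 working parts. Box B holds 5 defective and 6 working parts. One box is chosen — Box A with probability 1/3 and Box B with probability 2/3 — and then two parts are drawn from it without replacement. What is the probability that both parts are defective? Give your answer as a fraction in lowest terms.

118/429

From Box A: P(both defective) = (9/13)(8/12) = 6/13.
From Box B: P(both defective) = (5/11)(4/10) = 2/11.
Total probability = (1/3)(6/13) + (2/3)(2/11) = 118/429.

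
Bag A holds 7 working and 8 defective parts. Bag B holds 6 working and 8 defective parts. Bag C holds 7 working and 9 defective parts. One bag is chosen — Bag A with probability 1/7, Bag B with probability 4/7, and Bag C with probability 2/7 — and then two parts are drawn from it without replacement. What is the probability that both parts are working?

2201/12740

From Bag A: P(both working) = (7/15)(6/14) = 1/5.
From Bag B: P(both working) = (6/14)(5/13) = 15/91.
From Bag C: P(both working) = (7/16)(6/15) = 7/40.
Total probability = (1/7)(1/5) + (4/7)(15/91) + (2/7)(7/40) = 2201/12740.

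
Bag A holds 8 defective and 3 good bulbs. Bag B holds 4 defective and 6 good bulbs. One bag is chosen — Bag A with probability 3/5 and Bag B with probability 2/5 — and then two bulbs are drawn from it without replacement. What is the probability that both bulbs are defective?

From Bag A: P(both defective) = (8/11)(7/10) = 28/55.
From Bag B: P(both defective) = (4/10)(3/9) = 2/15.
Total probability = (3/5)(28/55) + (2/5)(2/15) = 296/825.

296/825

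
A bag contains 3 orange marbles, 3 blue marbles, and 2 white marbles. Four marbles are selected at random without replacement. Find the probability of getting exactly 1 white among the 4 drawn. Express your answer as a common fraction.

One ordering (white drawn first) has probability 2/8 × 6/7 × 5/6 × 4/5 = 240/1680 = 1/7.
There are C(4,1) = 4 such orderings, each equally likely, so P = 4 × 1/7 = 4/7.

4/7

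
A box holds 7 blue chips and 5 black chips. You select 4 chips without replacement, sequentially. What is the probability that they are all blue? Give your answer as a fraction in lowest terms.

P(all blue) = 7/12 × 6/11 × 5/10 × 4/9 = 840/11880 = 7/99.

7/99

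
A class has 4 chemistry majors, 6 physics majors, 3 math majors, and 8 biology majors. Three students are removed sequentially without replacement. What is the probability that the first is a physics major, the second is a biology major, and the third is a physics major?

4/133

Each draw changes the counts, so multiply the conditional probabilities along the sequence:
P = 6/21 × 8/20 × 5/19 = 240/7980 = 4/133.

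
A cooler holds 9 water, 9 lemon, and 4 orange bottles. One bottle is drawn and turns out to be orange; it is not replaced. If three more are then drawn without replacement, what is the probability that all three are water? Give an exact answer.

6/95

With the first bottle removed, 9 water remain out of 21.
P = 9/21 × 8/20 × 7/19 = 504/7980 = 6/95.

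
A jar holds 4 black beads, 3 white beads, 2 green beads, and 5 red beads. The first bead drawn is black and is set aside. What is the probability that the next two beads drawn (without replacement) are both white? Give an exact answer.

After the first draw, 3 of the remaining 13 beads are white.
P = 3/13 × 2/12 = 6/156 = 1/26.

1/26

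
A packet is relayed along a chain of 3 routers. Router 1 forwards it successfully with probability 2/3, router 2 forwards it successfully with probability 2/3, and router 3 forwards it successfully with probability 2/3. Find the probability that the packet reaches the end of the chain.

Multiplying along the chain,
P = 2/3 × 2/3 × 2/3 = 8/27.

8/27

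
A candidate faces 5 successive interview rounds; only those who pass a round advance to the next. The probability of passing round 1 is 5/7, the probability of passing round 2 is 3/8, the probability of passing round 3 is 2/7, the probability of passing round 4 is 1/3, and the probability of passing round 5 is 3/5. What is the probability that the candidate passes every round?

3/196

Multiplying along the chain,
P = 5/7 × 3/8 × 2/7 × 1/3 × 3/5 = 90/5880 = 3/196.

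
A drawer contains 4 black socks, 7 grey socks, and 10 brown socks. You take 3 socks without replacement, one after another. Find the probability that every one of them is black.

P(every draw is black) = 4/21 × 3/20 × 2/19 = 24/7980 = 2/665.

2/665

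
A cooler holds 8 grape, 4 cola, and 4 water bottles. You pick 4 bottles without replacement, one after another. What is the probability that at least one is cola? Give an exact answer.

265/364

P(no cola) = 12/16 × 11/15 × 10/14 × 9/13 = 11880/43680 = 99/364.
P(at least one) = 1 − 99/364 = 265/364.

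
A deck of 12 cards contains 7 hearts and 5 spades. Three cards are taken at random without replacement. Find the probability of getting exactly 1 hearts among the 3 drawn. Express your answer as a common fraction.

7/22

One ordering (a heart drawn first) has probability 7/12 × 5/11 × 4/10 = 140/1320 = 7/66.
There are C(3,1) = 3 such orderings, each equally likely, so P = 3 × 7/66 = 7/22.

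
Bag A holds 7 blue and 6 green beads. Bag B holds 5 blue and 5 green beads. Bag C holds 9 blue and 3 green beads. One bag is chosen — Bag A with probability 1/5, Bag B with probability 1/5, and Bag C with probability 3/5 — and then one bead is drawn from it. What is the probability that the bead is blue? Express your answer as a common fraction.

From Bag A: P(blue) = 7/13.
From Bag B: P(blue) = 5/10.
From Bag C: P(blue) = 9/12.
Total probability = (1/5)(7/13) + (1/5)(5/10) + (3/5)(9/12) = 171/260.

171/260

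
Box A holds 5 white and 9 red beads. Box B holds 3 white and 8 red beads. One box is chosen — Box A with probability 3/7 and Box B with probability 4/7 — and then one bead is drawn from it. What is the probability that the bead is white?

333/1078

From Box A: P(white) = 5/14.
From Box B: P(white) = 3/11.
Total probability = (3/7)(5/14) + (4/7)(3/11) = 333/1078.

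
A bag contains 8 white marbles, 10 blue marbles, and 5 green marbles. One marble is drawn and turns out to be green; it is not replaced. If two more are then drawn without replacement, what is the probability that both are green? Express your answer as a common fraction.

2/77

With the first marble removed, 4 green remain out of 22.
P = 4/22 × 3/21 = 12/462 = 2/77.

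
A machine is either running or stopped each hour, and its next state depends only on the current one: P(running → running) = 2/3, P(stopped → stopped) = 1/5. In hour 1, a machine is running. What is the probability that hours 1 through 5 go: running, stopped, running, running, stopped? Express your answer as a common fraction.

Hour 1 is given. For each transition, use the conditional probability from the current state:
P(stopped | running) = 1/3; P(running | stopped) = 4/5; P(running | running) = 2/3; P(stopped | running) = 1/3.
P = 1/3 × 4/5 × 2/3 × 1/3 = 8/135.

8/135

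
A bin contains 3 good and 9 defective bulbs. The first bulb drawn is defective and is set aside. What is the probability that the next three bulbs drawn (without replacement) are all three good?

1/165

After the first draw, 3 of the remaining 11 bulbs are good.
P = 3/11 × 2/10 × 1/9 = 6/990 = 1/165.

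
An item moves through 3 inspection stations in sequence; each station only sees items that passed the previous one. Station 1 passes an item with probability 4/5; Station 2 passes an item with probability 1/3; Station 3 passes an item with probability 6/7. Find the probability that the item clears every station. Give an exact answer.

Each stage is reached only if all earlier stages succeed, so
P = 4/5 × 1/3 × 6/7 = 24/105 = 8/35.

8/35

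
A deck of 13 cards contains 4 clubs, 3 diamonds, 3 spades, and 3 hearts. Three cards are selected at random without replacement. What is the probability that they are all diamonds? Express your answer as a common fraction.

P(all diamonds) = 3/13 × 2/12 × 1/11 = 6/1716 = 1/286.

1/286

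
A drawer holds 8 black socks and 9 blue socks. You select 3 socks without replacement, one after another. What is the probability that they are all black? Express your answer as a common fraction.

7/85

P(all black) = 8/17 × 7/16 × 6/15 = 336/4080 = 7/85.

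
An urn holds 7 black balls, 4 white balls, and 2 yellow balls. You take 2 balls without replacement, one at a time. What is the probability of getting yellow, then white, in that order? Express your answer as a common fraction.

Multiply the probability of each draw given the previous ones:
P = 2/13 × 4/12 = 8/156 = 2/39.

2/39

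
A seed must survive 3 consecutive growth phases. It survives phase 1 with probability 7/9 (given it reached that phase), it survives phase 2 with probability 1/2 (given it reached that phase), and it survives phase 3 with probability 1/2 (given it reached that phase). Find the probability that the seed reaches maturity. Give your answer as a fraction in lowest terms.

7/36

Each stage is reached only if all earlier stages succeed, so
P = 7/9 × 1/2 × 1/2 = 7/36.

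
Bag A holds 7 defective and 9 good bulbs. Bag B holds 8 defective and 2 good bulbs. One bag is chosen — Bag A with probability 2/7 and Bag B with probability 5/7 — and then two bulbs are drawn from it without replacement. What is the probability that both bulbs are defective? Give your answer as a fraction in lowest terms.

From Bag A: P(both defective) = (7/16)(6/15) = 7/40.
From Bag B: P(both defective) = (8/10)(7/9) = 28/45.
Total probability = (2/7)(7/40) + (5/7)(28/45) = 89/180.

89/180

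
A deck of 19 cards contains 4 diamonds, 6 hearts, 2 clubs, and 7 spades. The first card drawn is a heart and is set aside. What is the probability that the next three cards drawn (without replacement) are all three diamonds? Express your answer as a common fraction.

1/204

With the first card removed, 4 diamonds remain out of 18.
P = 4/18 × 3/17 × 2/16 = 24/4896 = 1/204.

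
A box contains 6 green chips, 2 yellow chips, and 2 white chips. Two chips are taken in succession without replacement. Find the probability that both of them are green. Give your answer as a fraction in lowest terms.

1/3

P = 6/10 × 5/9 = 30/90 = 1/3.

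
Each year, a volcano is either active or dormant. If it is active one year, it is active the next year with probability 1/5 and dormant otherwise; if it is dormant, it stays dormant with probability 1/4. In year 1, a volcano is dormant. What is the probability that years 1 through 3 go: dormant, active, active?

3/20

Year 1 is given. For each transition, use the conditional probability from the current state:
P(active | dormant) = 3/4; P(active | active) = 1/5.
P = 3/4 × 1/5 = 3/20.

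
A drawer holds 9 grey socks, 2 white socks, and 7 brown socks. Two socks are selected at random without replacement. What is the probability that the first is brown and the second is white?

Chain rule:
P = 7/18 × 2/17 = 14/306 = 7/153.

7/153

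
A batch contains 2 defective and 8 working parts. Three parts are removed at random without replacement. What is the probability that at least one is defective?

8/15

P(no defective) = 8/10 × 7/9 × 6/8 = 336/720 = 7/15.
P(at least one) = 1 − 7/15 = 8/15.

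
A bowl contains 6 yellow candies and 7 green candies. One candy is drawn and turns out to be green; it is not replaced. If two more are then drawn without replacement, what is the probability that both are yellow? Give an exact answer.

5/22

After the first draw, 6 of the remaining 12 candies are yellow.
P = 6/12 × 5/11 = 30/132 = 5/22.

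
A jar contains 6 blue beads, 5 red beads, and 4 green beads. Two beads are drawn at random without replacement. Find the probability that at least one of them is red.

4/7

P(no red) = 10/15 × 9/14 = 90/210 = 3/7.
P(at least one) = 1 − 3/7 = 4/7.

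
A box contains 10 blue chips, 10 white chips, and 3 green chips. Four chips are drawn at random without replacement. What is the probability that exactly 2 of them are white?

702/1771

One ordering (white drawn first) has probability 10/23 × 9/22 × 13/21 × 12/20 = 14040/212520 = 117/1771.
There are C(4,2) = 6 such orderings, each equally likely, so P = 6 × 117/1771 = 702/1771.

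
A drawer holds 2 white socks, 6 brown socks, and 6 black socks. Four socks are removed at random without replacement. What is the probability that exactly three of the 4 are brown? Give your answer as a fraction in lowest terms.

160/1001

One ordering (brown drawn first) has probability 6/14 × 5/13 × 4/12 × 8/11 = 960/24024 = 40/1001.
There are C(4,3) = 4 such orderings, each equally likely, so P = 4 × 40/1001 = 160/1001.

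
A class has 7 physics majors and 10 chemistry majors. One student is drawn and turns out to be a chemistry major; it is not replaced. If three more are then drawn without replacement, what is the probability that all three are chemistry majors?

3/20

After the first draw, 9 of the remaining 16 students are chemistry majors.
P = 9/16 × 8/15 × 7/14 = 504/3360 = 3/20.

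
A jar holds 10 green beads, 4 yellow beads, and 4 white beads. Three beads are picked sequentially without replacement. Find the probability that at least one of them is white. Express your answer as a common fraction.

113/204

P(no white) = 14/18 × 13/17 × 12/16 = 2184/4896 = 91/204.
P(at least one) = 1 − 91/204 = 113/204.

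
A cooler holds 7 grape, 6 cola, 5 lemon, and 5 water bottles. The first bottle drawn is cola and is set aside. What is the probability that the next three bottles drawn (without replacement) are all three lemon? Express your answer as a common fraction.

1/154

After the first draw, 5 of the remaining 22 bottles are lemon.
P = 5/22 × 4/21 × 3/20 = 60/9240 = 1/154.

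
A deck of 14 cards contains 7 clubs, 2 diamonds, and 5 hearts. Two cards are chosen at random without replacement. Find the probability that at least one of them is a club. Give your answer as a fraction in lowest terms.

10/13

P(no clubs) = 7/14 × 6/13 = 42/182 = 3/13.
P(at least one) = 1 − 3/13 = 10/13.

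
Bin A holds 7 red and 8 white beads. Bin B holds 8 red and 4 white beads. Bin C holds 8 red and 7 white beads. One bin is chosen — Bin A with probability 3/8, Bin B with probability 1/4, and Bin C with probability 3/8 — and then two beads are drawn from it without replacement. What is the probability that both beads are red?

371/1320

From Bin A: P(both red) = (7/15)(6/14) = 1/5.
From Bin B: P(both red) = (8/12)(7/11) = 14/33.
From Bin C: P(both red) = (8/15)(7/14) = 4/15.
Total probability = (3/8)(1/5) + (1/4)(14/33) + (3/8)(4/15) = 371/1320.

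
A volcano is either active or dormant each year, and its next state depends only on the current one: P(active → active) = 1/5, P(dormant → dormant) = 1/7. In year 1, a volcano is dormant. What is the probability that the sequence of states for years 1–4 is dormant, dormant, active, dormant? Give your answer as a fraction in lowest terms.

Year 1 is given. For each transition, use the conditional probability from the current state:
P(dormant | dormant) = 1/7; P(active | dormant) = 6/7; P(dormant | active) = 4/5.
P = 1/7 × 6/7 × 4/5 = 24/245.

24/245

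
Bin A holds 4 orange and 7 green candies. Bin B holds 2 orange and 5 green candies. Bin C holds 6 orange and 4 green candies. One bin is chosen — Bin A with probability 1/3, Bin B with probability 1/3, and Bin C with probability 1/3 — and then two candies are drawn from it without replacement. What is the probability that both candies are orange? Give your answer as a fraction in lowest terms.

From Bin A: P(both orange) = (4/11)(3/10) = 6/55.
From Bin B: P(both orange) = (2/7)(1/6) = 1/21.
From Bin C: P(both orange) = (6/10)(5/9) = 1/3.
Total probability = (1/3)(6/55) + (1/3)(1/21) + (1/3)(1/3) = 566/3465.

566/3465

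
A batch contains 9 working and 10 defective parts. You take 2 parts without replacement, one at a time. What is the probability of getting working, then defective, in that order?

5/19

Each draw changes the counts, so multiply the conditional probabilities along the sequence:
P = 9/19 × 10/18 = 90/342 = 5/19.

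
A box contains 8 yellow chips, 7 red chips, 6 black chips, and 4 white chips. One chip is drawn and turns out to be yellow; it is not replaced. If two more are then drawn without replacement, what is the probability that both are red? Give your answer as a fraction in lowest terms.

With the first chip removed, 7 red remain out of 24.
P = 7/24 × 6/23 = 42/552 = 7/92.

7/92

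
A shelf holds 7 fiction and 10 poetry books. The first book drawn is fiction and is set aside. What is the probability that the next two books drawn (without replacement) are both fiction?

With the first book removed, 6 fiction remain out of 16.
P = 6/16 × 5/15 = 30/240 = 1/8.

1/8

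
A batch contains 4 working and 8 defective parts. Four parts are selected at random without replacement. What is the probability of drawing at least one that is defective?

494/495

P(no defective) = 4/12 × 3/11 × 2/10 × 1/9 = 24/11880 = 1/495.
P(at least one) = 1 − 1/495 = 494/495.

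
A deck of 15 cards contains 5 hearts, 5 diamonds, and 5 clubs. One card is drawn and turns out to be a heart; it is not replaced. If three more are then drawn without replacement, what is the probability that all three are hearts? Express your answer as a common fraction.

After the first draw, 4 of the remaining 14 cards are hearts.
P = 4/14 × 3/13 × 2/12 = 24/2184 = 1/91.

1/91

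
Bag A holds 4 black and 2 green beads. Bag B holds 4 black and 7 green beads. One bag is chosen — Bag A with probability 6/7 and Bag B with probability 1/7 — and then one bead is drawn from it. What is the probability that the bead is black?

From Bag A: P(black) = 4/6.
From Bag B: P(black) = 4/11.
Total probability = (6/7)(4/6) + (1/7)(4/11) = 48/77.

48/77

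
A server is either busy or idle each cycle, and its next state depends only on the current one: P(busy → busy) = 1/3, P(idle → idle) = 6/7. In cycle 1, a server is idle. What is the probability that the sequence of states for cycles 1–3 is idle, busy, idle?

2/21

Cycle 1 is given. For each transition, use the conditional probability from the current state:
P(busy | idle) = 1/7; P(idle | busy) = 2/3.
P = 1/7 × 2/3 = 2/21.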